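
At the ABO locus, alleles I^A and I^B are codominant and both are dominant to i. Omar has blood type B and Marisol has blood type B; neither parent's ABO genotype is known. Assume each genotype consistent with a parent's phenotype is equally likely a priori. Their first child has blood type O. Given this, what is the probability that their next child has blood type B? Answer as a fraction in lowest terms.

3/4

Possible genotypes: Omar ∈ {I^B I^B, I^B i}; Marisol ∈ {I^B I^B, I^B i}.
Weight each parental genotype pair by prior × P(type-O child):
  I^B i × I^B i: posterior weight 1; P(next child type B) = 3/4.
Weighted sum = 3/4.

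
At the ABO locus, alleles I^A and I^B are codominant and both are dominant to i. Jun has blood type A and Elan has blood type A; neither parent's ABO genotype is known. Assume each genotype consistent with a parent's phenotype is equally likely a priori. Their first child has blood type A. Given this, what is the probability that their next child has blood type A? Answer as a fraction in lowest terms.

Possible genotypes: Jun ∈ {I^A I^A, I^A i}; Elan ∈ {I^A I^A, I^A i}.
Weight each parental genotype pair by prior × P(type-A child):
  I^A I^A × I^A I^A: posterior weight 4/15; P(next child type A) = 1.
  I^A I^A × I^A i: posterior weight 4/15; P(next child type A) = 1.
  I^A i × I^A I^A: posterior weight 4/15; P(next child type A) = 1.
  I^A i × I^A i: posterior weight 1/5; P(next child type A) = 3/4.
Weighted sum = 19/20.

19/20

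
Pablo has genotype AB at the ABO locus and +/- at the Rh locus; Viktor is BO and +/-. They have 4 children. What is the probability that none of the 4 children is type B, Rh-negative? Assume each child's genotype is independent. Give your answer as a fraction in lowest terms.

2401/4096

ABO cross AB × BO → 1/4 A, 1/2 B, 1/4 AB.
Rh cross +/- × +/- → 3/4 Rh+, 1/4 Rh-; so P(type B, Rh-negative) = 1/2 × 1/4 = 1/8 per child.
P(not type B, Rh-negative) = 7/8 for one child; (7/8)^4 = 2401/4096.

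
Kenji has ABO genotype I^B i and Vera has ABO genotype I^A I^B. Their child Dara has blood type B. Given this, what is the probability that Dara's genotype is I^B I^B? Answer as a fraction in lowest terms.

Cross I^B i × I^A I^B → 1/4 I^A I^B, 1/4 I^A i, 1/4 I^B I^B, 1/4 I^B i.
Type-B genotypes among offspring: I^B I^B (1/4), I^B i (1/4); total 1/2.
P(I^B I^B | type B) = (1/4) / (1/2) = 1/2.

1/2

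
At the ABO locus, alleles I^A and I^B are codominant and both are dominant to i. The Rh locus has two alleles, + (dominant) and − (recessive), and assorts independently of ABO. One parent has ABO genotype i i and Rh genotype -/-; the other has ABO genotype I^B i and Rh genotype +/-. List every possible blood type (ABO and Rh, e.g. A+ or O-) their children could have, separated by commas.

Gametes from i i × I^B i give offspring ABO genotypes I^B i, i i, i.e. phenotypes O, B.
Rh cross -/- × +/- → phenotypes Rh+, Rh-.
Combining independently: O+, O-, B+, B-.

O+, O-, B+, B-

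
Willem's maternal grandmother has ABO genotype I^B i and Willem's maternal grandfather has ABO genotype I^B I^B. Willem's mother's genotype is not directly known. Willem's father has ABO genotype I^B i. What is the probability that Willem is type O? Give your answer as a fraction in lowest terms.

Willem's mother's ABO genotype from I^B i × I^B I^B: 1/2 I^B I^B, 1/2 I^B i.
Crossing each possibility with the father I^B i and summing P(type O): 1/2·0 + 1/2·1/4 = 1/8.

1/8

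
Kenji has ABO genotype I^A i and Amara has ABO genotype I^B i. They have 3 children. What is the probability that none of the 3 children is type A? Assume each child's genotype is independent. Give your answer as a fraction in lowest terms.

27/64

ABO cross I^A i × I^B i → 1/4 O, 1/4 A, 1/4 B, 1/4 AB.
So P(type A) = 1/4 per child.
P(not type A) = 3/4 for one child; (3/4)^3 = 27/64.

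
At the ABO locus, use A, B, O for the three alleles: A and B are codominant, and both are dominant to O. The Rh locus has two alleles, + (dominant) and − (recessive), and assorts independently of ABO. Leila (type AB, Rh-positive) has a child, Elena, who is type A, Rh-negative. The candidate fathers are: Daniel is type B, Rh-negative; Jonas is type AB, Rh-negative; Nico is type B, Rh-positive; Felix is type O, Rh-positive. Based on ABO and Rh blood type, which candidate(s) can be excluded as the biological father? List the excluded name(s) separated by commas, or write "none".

none

A candidate is excluded only if no genotype consistent with his phenotype could produce a type A, Rh-negative child with a type AB, Rh-positive mother.
Every candidate has at least one consistent genotype combination, so none can be excluded.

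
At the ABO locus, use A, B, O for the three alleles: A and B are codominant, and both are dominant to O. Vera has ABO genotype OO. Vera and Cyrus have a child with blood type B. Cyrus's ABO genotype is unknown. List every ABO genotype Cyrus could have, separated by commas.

AB, BB, BO

For each candidate genotype of Cyrus, check whether crossing it with OO can produce every observed child phenotype.
  AA → possible child types {A} ✗
  AB → possible child types {A, B} ✓
  AO → possible child types {O, A} ✗
  BB → possible child types {B} ✓
  BO → possible child types {O, B} ✓
  OO → possible child types {O} ✗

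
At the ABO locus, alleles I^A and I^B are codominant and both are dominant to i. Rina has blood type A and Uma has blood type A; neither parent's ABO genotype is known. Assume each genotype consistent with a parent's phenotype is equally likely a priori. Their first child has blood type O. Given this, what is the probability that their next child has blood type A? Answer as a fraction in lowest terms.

3/4

Possible genotypes: Rina ∈ {I^A I^A, I^A i}; Uma ∈ {I^A I^A, I^A i}.
Weight each parental genotype pair by prior × P(type-O child):
  I^A i × I^A i: posterior weight 1; P(next child type A) = 3/4.
Weighted sum = 3/4.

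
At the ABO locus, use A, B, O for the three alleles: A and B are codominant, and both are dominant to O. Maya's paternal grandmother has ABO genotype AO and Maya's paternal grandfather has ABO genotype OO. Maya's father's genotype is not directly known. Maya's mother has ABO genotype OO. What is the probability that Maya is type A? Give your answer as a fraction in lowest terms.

Maya's father's ABO genotype from AO × OO: 1/2 AO, 1/2 OO.
Crossing each possibility with the mother OO and summing P(type A): 1/2·1/2 + 1/2·0 = 1/4.

1/4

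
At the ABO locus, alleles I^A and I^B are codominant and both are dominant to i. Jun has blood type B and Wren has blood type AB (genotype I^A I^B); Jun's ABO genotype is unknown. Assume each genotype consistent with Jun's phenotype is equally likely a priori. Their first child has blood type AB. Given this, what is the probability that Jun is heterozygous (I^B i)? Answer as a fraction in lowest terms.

Possible genotypes: Jun ∈ {I^B I^B, I^B i}; Wren ∈ {I^A I^B}.
Weight each parental genotype pair by prior × P(type-AB child):
  I^B I^B × I^A I^B: posterior weight 2/3.
  I^B i × I^A I^B: posterior weight 1/3.
Sum the posterior weight over pairs where Jun is I^B i: 1/3.

1/3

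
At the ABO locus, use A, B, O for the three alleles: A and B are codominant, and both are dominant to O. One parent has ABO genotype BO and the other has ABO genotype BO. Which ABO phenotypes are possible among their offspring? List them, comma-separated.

O, B

Gametes from BO × BO give offspring ABO genotypes BB, BO, OO, i.e. phenotypes O, B.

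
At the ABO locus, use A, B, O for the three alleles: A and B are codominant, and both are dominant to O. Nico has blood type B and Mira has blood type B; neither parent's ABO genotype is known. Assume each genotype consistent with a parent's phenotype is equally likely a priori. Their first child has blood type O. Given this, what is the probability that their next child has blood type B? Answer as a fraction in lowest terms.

Possible genotypes: Nico ∈ {BB, BO}; Mira ∈ {BB, BO}.
Weight each parental genotype pair by prior × P(type-O child):
  BO × BO: posterior weight 1; P(next child type B) = 3/4.
Weighted sum = 3/4.

3/4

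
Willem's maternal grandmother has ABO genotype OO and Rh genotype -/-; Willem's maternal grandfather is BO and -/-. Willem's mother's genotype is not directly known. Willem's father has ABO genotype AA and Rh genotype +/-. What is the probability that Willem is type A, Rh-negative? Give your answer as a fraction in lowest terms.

3/8

Willem's mother's ABO genotype from OO × BO: 1/2 BO, 1/2 OO.
Crossing each possibility with the father AA and summing P(type A): 1/2·1/2 + 1/2·1 = 3/4.
Similarly for Rh via the mother's Rh distribution: P(Rh-) = 1/2.
Independent loci: 3/4 × 1/2 = 3/8.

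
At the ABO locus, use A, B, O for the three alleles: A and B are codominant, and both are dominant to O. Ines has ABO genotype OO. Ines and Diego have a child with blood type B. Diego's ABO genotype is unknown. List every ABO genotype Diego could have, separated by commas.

For each candidate genotype of Diego, check whether crossing it with OO can produce every observed child phenotype.
  AA → possible child types {A} ✗
  AB → possible child types {A, B} ✓
  AO → possible child types {O, A} ✗
  BB → possible child types {B} ✓
  BO → possible child types {O, B} ✓
  OO → possible child types {O} ✗

AB, BB, BO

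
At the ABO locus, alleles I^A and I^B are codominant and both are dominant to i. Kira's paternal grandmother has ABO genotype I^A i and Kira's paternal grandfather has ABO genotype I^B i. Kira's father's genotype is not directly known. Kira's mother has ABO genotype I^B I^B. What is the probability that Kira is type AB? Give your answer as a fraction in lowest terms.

1/4

Kira's father's ABO genotype from I^A i × I^B i: 1/4 I^A I^B, 1/4 I^A i, 1/4 I^B i, 1/4 i i.
Crossing each possibility with the mother I^B I^B and summing P(type AB): 1/4·1/2 + 1/4·1/2 + 1/4·0 + 1/4·0 = 1/4.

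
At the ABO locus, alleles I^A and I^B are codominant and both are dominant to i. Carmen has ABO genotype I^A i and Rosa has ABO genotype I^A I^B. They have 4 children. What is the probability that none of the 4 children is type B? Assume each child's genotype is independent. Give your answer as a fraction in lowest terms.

81/256

ABO cross I^A i × I^A I^B → 1/2 A, 1/4 B, 1/4 AB.
So P(type B) = 1/4 per child.
P(not type B) = 3/4 for one child; (3/4)^4 = 81/256.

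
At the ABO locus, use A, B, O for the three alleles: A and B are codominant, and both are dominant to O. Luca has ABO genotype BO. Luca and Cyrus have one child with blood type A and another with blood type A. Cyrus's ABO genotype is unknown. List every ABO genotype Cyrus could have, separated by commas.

For each candidate genotype of Cyrus, check whether crossing it with BO can produce every observed child phenotype.
  AA → possible child types {A, AB} ✓
  AB → possible child types {A, B, AB} ✓
  AO → possible child types {O, A, B, AB} ✓
  BB → possible child types {B} ✗
  BO → possible child types {O, B} ✗
  OO → possible child types {O, B} ✗

AA, AB, AO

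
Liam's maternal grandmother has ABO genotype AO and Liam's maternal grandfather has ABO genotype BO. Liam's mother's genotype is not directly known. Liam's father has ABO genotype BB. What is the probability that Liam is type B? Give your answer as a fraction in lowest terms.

Liam's mother's ABO genotype from AO × BO: 1/4 AB, 1/4 AO, 1/4 BO, 1/4 OO.
Crossing each possibility with the father BB and summing P(type B): 1/4·1/2 + 1/4·1/2 + 1/4·1 + 1/4·1 = 3/4.

3/4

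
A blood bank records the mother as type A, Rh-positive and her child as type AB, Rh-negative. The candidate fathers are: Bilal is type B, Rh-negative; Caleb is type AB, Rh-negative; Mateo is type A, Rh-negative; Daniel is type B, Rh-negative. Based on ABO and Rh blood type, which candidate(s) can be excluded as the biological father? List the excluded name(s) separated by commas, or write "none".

A candidate is excluded only if no genotype consistent with his phenotype could produce a type AB, Rh-negative child with a type A, Rh-positive mother.
Mateo (type A, Rh-): no genotype consistent with that phenotype can produce a type-AB Rh- child with a type-A mother.

Mateo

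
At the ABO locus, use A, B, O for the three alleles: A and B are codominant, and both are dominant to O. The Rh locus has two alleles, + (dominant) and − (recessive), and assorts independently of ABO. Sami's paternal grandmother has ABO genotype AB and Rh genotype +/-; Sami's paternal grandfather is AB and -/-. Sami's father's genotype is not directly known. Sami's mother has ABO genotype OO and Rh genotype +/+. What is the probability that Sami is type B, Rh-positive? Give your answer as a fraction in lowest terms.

1/2

Sami's father's ABO genotype from AB × AB: 1/4 AA, 1/2 AB, 1/4 BB.
Crossing each possibility with the mother OO and summing P(type B): 1/4·0 + 1/2·1/2 + 1/4·1 = 1/2.
Similarly for Rh via the father's Rh distribution: P(Rh+) = 1.
Independent loci: 1/2 × 1 = 1/2.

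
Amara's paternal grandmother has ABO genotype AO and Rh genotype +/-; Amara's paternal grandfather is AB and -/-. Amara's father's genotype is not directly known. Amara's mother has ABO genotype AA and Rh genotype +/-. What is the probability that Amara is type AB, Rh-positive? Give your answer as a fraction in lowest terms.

Amara's father's ABO genotype from AO × AB: 1/4 AA, 1/4 AB, 1/4 AO, 1/4 BO.
Crossing each possibility with the mother AA and summing P(type AB): 1/4·0 + 1/4·1/2 + 1/4·0 + 1/4·1/2 = 1/4.
Similarly for Rh via the father's Rh distribution: P(Rh+) = 5/8.
Independent loci: 1/4 × 5/8 = 5/32.

5/32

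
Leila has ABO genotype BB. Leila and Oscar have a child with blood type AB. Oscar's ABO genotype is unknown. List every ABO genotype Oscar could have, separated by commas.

For each candidate genotype of Oscar, check whether crossing it with BB can produce every observed child phenotype.
  AA → possible child types {AB} ✓
  AB → possible child types {B, AB} ✓
  AO → possible child types {B, AB} ✓
  BB → possible child types {B} ✗
  BO → possible child types {B} ✗
  OO → possible child types {B} ✗

AA, AB, AO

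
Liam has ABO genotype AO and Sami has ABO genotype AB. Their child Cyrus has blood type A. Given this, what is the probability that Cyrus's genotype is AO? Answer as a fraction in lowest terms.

Cross AO × AB → 1/4 AA, 1/4 AB, 1/4 AO, 1/4 BO.
Type-A genotypes among offspring: AA (1/4), AO (1/4); total 1/2.
P(AO | type A) = (1/4) / (1/2) = 1/2.

1/2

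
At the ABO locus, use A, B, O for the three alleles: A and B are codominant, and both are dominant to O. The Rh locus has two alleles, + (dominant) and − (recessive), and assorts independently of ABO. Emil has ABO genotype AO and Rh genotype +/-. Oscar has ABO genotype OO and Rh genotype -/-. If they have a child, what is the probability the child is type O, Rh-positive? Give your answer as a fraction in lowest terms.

1/4

ABO cross AO × OO → offspring phenotypes: 1/2 O, 1/2 A.
Rh cross +/- × -/- → 1/2 Rh+, 1/2 Rh-.
Independent loci: P(type O, Rh-positive) = 1/2 × 1/2 = 1/4.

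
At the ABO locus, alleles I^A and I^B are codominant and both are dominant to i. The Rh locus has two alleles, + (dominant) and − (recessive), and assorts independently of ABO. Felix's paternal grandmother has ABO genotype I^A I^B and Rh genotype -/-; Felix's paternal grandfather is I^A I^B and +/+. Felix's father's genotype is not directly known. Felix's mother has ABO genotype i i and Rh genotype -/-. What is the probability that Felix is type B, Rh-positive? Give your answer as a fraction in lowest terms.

1/4

Felix's father's ABO genotype from I^A I^B × I^A I^B: 1/4 I^A I^A, 1/2 I^A I^B, 1/4 I^B I^B.
Crossing each possibility with the mother i i and summing P(type B): 1/4·0 + 1/2·1/2 + 1/4·1 = 1/2.
Similarly for Rh via the father's Rh distribution: P(Rh+) = 1/2.
Independent loci: 1/2 × 1/2 = 1/4.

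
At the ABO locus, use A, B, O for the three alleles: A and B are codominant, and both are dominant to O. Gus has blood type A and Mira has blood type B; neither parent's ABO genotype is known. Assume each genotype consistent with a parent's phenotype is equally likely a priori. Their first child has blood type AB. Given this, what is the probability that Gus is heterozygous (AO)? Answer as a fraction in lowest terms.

1/3

Possible genotypes: Gus ∈ {AA, AO}; Mira ∈ {BB, BO}.
Weight each parental genotype pair by prior × P(type-AB child):
  AA × BB: posterior weight 4/9.
  AA × BO: posterior weight 2/9.
  AO × BB: posterior weight 2/9.
  AO × BO: posterior weight 1/9.
Sum the posterior weight over pairs where Gus is AO: 1/3.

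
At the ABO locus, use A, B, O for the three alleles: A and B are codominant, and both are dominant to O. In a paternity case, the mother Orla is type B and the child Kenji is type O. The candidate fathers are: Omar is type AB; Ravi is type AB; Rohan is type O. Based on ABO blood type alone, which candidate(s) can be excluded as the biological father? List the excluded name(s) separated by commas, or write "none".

A candidate is excluded only if no genotype consistent with his phenotype could produce a type O child with a type B mother.
Omar (type AB): no genotype consistent with that phenotype can produce a type-O child with a type-B mother.
Ravi (type AB): no genotype consistent with that phenotype can produce a type-O child with a type-B mother.

Omar, Ravi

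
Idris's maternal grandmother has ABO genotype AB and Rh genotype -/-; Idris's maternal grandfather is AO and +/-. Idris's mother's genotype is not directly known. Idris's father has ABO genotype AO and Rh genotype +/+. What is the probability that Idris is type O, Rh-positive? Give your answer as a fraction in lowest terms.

Idris's mother's ABO genotype from AB × AO: 1/4 AA, 1/4 AB, 1/4 AO, 1/4 BO.
Crossing each possibility with the father AO and summing P(type O): 1/4·0 + 1/4·0 + 1/4·1/4 + 1/4·1/4 = 1/8.
Similarly for Rh via the mother's Rh distribution: P(Rh+) = 1.
Independent loci: 1/8 × 1 = 1/8.

1/8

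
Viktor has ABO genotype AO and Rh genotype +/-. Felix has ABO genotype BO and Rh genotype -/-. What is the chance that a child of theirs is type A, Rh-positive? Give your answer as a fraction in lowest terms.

1/8

ABO cross AO × BO → offspring phenotypes: 1/4 O, 1/4 A, 1/4 B, 1/4 AB.
Rh cross +/- × -/- → 1/2 Rh+, 1/2 Rh-.
Independent loci: P(type A, Rh-positive) = 1/4 × 1/2 = 1/8.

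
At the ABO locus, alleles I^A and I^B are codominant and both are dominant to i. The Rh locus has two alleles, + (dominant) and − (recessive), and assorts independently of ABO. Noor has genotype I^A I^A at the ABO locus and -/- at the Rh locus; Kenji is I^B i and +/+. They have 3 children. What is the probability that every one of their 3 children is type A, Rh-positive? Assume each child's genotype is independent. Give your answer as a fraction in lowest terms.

ABO cross I^A I^A × I^B i → 1/2 A, 1/2 AB.
Rh cross -/- × +/+ → 1 Rh+; so P(type A, Rh-positive) = 1/2 × 1 = 1/2 per child.
All 3 independent: (1/2)^3 = 1/8.

1/8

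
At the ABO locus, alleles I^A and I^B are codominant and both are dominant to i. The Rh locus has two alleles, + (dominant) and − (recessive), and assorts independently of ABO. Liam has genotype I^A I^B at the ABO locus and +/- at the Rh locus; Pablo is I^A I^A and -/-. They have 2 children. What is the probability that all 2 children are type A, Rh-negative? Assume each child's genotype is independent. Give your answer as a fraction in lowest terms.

ABO cross I^A I^B × I^A I^A → 1/2 A, 1/2 AB.
Rh cross +/- × -/- → 1/2 Rh+, 1/2 Rh-; so P(type A, Rh-negative) = 1/2 × 1/2 = 1/4 per child.
All 2 independent: (1/4)^2 = 1/16.

1/16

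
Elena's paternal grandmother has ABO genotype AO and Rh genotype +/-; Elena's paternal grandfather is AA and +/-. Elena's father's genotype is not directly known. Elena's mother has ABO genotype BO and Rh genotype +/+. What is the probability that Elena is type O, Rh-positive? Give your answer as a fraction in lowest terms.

1/8

Elena's father's ABO genotype from AO × AA: 1/2 AA, 1/2 AO.
Crossing each possibility with the mother BO and summing P(type O): 1/2·0 + 1/2·1/4 = 1/8.
Similarly for Rh via the father's Rh distribution: P(Rh+) = 1.
Independent loci: 1/8 × 1 = 1/8.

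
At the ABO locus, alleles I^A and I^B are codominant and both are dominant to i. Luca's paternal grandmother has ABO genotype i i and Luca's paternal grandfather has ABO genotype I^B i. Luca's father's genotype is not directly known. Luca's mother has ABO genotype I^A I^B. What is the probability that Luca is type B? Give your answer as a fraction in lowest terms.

Luca's father's ABO genotype from i i × I^B i: 1/2 I^B i, 1/2 i i.
Crossing each possibility with the mother I^A I^B and summing P(type B): 1/2·1/2 + 1/2·1/2 = 1/2.

1/2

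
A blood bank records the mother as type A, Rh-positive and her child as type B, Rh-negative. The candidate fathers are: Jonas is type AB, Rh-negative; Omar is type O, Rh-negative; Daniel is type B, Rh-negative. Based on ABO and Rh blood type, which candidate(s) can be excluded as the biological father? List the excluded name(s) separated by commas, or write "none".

Omar

A candidate is excluded only if no genotype consistent with his phenotype could produce a type B, Rh-negative child with a type A, Rh-positive mother.
Omar (type O, Rh-): no genotype consistent with that phenotype can produce a type-B Rh- child with a type-A mother.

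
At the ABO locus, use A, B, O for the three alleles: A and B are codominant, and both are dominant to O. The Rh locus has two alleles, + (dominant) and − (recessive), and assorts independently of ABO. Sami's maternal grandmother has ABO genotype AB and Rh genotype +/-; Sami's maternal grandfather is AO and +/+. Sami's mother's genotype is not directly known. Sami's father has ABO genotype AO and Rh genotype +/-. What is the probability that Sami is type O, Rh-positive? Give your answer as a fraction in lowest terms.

7/64

Sami's mother's ABO genotype from AB × AO: 1/4 AA, 1/4 AB, 1/4 AO, 1/4 BO.
Crossing each possibility with the father AO and summing P(type O): 1/4·0 + 1/4·0 + 1/4·1/4 + 1/4·1/4 = 1/8.
Similarly for Rh via the mother's Rh distribution: P(Rh+) = 7/8.
Independent loci: 1/8 × 7/8 = 7/64.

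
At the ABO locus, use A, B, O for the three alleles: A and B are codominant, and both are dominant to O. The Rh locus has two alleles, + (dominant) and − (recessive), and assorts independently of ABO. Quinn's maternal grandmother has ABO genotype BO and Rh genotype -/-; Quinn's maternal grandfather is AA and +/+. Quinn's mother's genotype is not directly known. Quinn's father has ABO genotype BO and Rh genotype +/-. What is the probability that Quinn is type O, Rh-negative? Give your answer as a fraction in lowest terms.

1/32

Quinn's mother's ABO genotype from BO × AA: 1/2 AB, 1/2 AO.
Crossing each possibility with the father BO and summing P(type O): 1/2·0 + 1/2·1/4 = 1/8.
Similarly for Rh via the mother's Rh distribution: P(Rh-) = 1/4.
Independent loci: 1/8 × 1/4 = 1/32.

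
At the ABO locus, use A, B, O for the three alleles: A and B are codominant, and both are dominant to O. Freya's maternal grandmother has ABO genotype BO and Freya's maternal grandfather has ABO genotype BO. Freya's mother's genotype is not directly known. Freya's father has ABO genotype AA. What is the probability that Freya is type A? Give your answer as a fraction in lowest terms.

Freya's mother's ABO genotype from BO × BO: 1/4 BB, 1/2 BO, 1/4 OO.
Crossing each possibility with the father AA and summing P(type A): 1/4·0 + 1/2·1/2 + 1/4·1 = 1/2.

1/2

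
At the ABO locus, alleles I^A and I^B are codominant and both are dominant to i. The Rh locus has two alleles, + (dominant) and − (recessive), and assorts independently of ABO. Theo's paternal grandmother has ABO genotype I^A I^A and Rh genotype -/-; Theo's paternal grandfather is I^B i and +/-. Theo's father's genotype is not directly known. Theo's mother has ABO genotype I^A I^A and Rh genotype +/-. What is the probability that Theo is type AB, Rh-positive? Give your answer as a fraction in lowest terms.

5/32

Theo's father's ABO genotype from I^A I^A × I^B i: 1/2 I^A I^B, 1/2 I^A i.
Crossing each possibility with the mother I^A I^A and summing P(type AB): 1/2·1/2 + 1/2·0 = 1/4.
Similarly for Rh via the father's Rh distribution: P(Rh+) = 5/8.
Independent loci: 1/4 × 5/8 = 5/32.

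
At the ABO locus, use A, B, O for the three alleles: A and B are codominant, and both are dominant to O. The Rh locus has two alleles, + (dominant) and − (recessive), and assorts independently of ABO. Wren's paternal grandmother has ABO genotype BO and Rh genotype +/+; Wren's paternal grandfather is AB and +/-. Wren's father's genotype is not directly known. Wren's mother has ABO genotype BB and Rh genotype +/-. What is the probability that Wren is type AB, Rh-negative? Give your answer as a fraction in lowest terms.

Wren's father's ABO genotype from BO × AB: 1/4 AB, 1/4 AO, 1/4 BB, 1/4 BO.
Crossing each possibility with the mother BB and summing P(type AB): 1/4·1/2 + 1/4·1/2 + 1/4·0 + 1/4·0 = 1/4.
Similarly for Rh via the father's Rh distribution: P(Rh-) = 1/8.
Independent loci: 1/4 × 1/8 = 1/32.

1/32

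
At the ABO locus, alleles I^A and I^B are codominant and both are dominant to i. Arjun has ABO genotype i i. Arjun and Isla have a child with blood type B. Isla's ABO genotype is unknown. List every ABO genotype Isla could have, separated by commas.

I^A I^B, I^B I^B, I^B i

For each candidate genotype of Isla, check whether crossing it with i i can produce every observed child phenotype.
  I^A I^A → possible child types {A} ✗
  I^A I^B → possible child types {A, B} ✓
  I^A i → possible child types {O, A} ✗
  I^B I^B → possible child types {B} ✓
  I^B i → possible child types {O, B} ✓
  i i → possible child types {O} ✗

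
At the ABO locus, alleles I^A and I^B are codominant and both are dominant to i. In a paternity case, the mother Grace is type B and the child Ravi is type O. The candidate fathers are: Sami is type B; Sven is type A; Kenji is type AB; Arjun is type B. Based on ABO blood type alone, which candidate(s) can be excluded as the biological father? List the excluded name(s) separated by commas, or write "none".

A candidate is excluded only if no genotype consistent with his phenotype could produce a type O child with a type B mother.
Kenji (type AB): no genotype consistent with that phenotype can produce a type-O child with a type-B mother.

Kenji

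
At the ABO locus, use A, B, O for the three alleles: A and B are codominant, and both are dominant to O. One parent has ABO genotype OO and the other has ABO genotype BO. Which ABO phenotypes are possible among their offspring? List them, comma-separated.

Gametes from OO × BO give offspring ABO genotypes BO, OO, i.e. phenotypes O, B.

O, B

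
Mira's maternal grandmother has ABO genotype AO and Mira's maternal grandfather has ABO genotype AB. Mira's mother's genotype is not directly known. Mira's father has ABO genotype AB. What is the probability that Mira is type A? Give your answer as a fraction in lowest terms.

Mira's mother's ABO genotype from AO × AB: 1/4 AA, 1/4 AB, 1/4 AO, 1/4 BO.
Crossing each possibility with the father AB and summing P(type A): 1/4·1/2 + 1/4·1/4 + 1/4·1/2 + 1/4·1/4 = 3/8.

3/8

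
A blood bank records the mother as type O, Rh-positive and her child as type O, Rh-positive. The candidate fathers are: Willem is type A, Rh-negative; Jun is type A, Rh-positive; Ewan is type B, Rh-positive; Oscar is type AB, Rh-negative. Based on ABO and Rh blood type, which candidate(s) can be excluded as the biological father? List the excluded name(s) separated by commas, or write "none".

Oscar

A candidate is excluded only if no genotype consistent with his phenotype could produce a type O, Rh-positive child with a type O, Rh-positive mother.
Oscar (type AB, Rh-): no genotype consistent with that phenotype can produce a type-O Rh+ child with a type-O mother.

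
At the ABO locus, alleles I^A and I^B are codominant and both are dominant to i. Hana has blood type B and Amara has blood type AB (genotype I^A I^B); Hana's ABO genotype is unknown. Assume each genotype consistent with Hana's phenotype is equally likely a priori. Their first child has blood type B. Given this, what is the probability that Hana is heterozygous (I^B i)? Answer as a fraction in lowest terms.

Possible genotypes: Hana ∈ {I^B I^B, I^B i}; Amara ∈ {I^A I^B}.
Weight each parental genotype pair by prior × P(type-B child):
  I^B I^B × I^A I^B: posterior weight 1/2.
  I^B i × I^A I^B: posterior weight 1/2.
Sum the posterior weight over pairs where Hana is I^B i: 1/2.

1/2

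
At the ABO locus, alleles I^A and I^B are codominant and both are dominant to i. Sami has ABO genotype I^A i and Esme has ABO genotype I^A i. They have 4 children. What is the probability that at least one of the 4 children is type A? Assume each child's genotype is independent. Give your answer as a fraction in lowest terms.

ABO cross I^A i × I^A i → 1/4 O, 3/4 A.
So P(type A) = 3/4 per child.
P(none) = (1/4)^4 = 1/256; P(at least one) = 1 − 1/256 = 255/256.

255/256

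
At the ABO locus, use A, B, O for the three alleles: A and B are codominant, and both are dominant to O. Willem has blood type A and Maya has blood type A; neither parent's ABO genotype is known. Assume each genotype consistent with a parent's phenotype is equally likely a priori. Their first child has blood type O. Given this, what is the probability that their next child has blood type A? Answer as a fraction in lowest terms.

Possible genotypes: Willem ∈ {AA, AO}; Maya ∈ {AA, AO}.
Weight each parental genotype pair by prior × P(type-O child):
  AO × AO: posterior weight 1; P(next child type A) = 3/4.
Weighted sum = 3/4.

3/4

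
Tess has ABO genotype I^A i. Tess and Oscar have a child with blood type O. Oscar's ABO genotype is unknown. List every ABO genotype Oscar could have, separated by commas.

I^A i, I^B i, i i

For each candidate genotype of Oscar, check whether crossing it with I^A i can produce every observed child phenotype.
  I^A I^A → possible child types {A} ✗
  I^A I^B → possible child types {A, B, AB} ✗
  I^A i → possible child types {O, A} ✓
  I^B I^B → possible child types {B, AB} ✗
  I^B i → possible child types {O, A, B, AB} ✓
  i i → possible child types {O, A} ✓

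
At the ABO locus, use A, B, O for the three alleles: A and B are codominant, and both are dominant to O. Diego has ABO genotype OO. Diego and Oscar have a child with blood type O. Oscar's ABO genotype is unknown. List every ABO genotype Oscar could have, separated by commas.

For each candidate genotype of Oscar, check whether crossing it with OO can produce every observed child phenotype.
  AA → possible child types {A} ✗
  AB → possible child types {A, B} ✗
  AO → possible child types {O, A} ✓
  BB → possible child types {B} ✗
  BO → possible child types {O, B} ✓
  OO → possible child types {O} ✓

AO, BO, OO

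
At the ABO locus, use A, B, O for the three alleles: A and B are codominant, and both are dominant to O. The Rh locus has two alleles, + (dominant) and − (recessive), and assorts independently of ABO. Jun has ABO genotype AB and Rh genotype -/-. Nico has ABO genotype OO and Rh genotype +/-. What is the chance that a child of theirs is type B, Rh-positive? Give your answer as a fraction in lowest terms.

1/4

ABO cross AB × OO → offspring phenotypes: 1/2 A, 1/2 B.
Rh cross -/- × +/- → 1/2 Rh+, 1/2 Rh-.
Independent loci: P(type B, Rh-positive) = 1/2 × 1/2 = 1/4.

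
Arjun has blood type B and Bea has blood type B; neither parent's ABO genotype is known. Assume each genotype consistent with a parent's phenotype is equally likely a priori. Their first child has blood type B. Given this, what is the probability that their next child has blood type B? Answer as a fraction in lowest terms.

19/20

Possible genotypes: Arjun ∈ {BB, BO}; Bea ∈ {BB, BO}.
Weight each parental genotype pair by prior × P(type-B child):
  BB × BB: posterior weight 4/15; P(next child type B) = 1.
  BB × BO: posterior weight 4/15; P(next child type B) = 1.
  BO × BB: posterior weight 4/15; P(next child type B) = 1.
  BO × BO: posterior weight 1/5; P(next child type B) = 3/4.
Weighted sum = 19/20.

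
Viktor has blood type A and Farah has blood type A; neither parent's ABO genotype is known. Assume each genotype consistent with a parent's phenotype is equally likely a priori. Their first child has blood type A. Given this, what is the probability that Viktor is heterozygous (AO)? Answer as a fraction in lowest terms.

7/15

Possible genotypes: Viktor ∈ {AA, AO}; Farah ∈ {AA, AO}.
Weight each parental genotype pair by prior × P(type-A child):
  AA × AA: posterior weight 4/15.
  AA × AO: posterior weight 4/15.
  AO × AA: posterior weight 4/15.
  AO × AO: posterior weight 1/5.
Sum the posterior weight over pairs where Viktor is AO: 7/15.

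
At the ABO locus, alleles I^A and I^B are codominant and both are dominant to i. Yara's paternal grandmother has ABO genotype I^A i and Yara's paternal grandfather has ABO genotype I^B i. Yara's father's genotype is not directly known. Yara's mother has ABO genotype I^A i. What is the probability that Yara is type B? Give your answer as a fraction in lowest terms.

1/8

Yara's father's ABO genotype from I^A i × I^B i: 1/4 I^A I^B, 1/4 I^A i, 1/4 I^B i, 1/4 i i.
Crossing each possibility with the mother I^A i and summing P(type B): 1/4·1/4 + 1/4·0 + 1/4·1/4 + 1/4·0 = 1/8.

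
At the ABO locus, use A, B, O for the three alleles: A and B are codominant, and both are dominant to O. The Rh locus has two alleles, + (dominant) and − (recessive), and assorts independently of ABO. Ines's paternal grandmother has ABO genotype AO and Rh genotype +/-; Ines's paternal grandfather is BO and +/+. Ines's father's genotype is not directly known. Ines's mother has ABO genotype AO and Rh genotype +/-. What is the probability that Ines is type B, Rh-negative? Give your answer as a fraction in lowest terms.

Ines's father's ABO genotype from AO × BO: 1/4 AB, 1/4 AO, 1/4 BO, 1/4 OO.
Crossing each possibility with the mother AO and summing P(type B): 1/4·1/4 + 1/4·0 + 1/4·1/4 + 1/4·0 = 1/8.
Similarly for Rh via the father's Rh distribution: P(Rh-) = 1/8.
Independent loci: 1/8 × 1/8 = 1/64.

1/64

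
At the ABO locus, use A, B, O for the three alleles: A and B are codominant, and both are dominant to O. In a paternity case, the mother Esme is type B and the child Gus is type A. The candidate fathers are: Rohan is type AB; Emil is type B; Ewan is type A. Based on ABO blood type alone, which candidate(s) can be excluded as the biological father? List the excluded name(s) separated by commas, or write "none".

A candidate is excluded only if no genotype consistent with his phenotype could produce a type A child with a type B mother.
Emil (type B): no genotype consistent with that phenotype can produce a type-A child with a type-B mother.

Emil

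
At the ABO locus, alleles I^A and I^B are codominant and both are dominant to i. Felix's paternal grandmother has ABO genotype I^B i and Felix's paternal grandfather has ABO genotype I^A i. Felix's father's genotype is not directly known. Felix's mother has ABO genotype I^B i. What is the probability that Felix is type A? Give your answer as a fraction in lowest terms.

1/8

Felix's father's ABO genotype from I^B i × I^A i: 1/4 I^A I^B, 1/4 I^A i, 1/4 I^B i, 1/4 i i.
Crossing each possibility with the mother I^B i and summing P(type A): 1/4·1/4 + 1/4·1/4 + 1/4·0 + 1/4·0 = 1/8.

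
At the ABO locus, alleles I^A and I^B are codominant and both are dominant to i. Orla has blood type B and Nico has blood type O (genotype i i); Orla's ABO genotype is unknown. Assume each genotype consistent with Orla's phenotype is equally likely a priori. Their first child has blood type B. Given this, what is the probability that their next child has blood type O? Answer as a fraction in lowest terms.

Possible genotypes: Orla ∈ {I^B I^B, I^B i}; Nico ∈ {i i}.
Weight each parental genotype pair by prior × P(type-B child):
  I^B I^B × i i: posterior weight 2/3; P(next child type O) = 0.
  I^B i × i i: posterior weight 1/3; P(next child type O) = 1/2.
Weighted sum = 1/6.

1/6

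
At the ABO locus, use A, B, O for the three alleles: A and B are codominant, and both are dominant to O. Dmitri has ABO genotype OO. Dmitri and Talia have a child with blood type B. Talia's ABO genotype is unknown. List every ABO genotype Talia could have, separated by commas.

For each candidate genotype of Talia, check whether crossing it with OO can produce every observed child phenotype.
  AA → possible child types {A} ✗
  AB → possible child types {A, B} ✓
  AO → possible child types {O, A} ✗
  BB → possible child types {B} ✓
  BO → possible child types {O, B} ✓
  OO → possible child types {O} ✗

AB, BB, BO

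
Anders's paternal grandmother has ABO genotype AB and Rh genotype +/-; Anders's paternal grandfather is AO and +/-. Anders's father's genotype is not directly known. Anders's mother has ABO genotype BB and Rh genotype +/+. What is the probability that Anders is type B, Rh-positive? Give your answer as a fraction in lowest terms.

Anders's father's ABO genotype from AB × AO: 1/4 AA, 1/4 AB, 1/4 AO, 1/4 BO.
Crossing each possibility with the mother BB and summing P(type B): 1/4·0 + 1/4·1/2 + 1/4·1/2 + 1/4·1 = 1/2.
Similarly for Rh via the father's Rh distribution: P(Rh+) = 1.
Independent loci: 1/2 × 1 = 1/2.

1/2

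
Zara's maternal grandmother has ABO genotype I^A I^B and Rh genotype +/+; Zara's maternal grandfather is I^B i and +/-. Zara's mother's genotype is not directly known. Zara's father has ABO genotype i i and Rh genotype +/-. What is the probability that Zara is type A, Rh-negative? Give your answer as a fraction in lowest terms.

Zara's mother's ABO genotype from I^A I^B × I^B i: 1/4 I^A I^B, 1/4 I^A i, 1/4 I^B I^B, 1/4 I^B i.
Crossing each possibility with the father i i and summing P(type A): 1/4·1/2 + 1/4·1/2 + 1/4·0 + 1/4·0 = 1/4.
Similarly for Rh via the mother's Rh distribution: P(Rh-) = 1/8.
Independent loci: 1/4 × 1/8 = 1/32.

1/32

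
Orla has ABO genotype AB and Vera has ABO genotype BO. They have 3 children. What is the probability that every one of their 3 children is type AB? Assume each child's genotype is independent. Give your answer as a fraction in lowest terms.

ABO cross AB × BO → 1/4 A, 1/2 B, 1/4 AB.
So P(type AB) = 1/4 per child.
All 3 independent: (1/4)^3 = 1/64.

1/64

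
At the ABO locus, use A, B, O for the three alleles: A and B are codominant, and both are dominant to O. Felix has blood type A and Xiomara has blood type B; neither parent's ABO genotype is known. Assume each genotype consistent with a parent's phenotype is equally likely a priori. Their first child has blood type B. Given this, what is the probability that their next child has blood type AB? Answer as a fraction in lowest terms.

5/12

Possible genotypes: Felix ∈ {AA, AO}; Xiomara ∈ {BB, BO}.
Weight each parental genotype pair by prior × P(type-B child):
  AO × BB: posterior weight 2/3; P(next child type AB) = 1/2.
  AO × BO: posterior weight 1/3; P(next child type AB) = 1/4.
Weighted sum = 5/12.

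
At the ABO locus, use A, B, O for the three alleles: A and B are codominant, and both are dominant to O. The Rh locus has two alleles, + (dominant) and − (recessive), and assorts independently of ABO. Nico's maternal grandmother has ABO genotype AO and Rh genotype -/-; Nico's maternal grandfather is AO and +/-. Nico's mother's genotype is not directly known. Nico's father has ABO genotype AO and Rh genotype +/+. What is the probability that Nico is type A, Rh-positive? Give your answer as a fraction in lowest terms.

3/4

Nico's mother's ABO genotype from AO × AO: 1/4 AA, 1/2 AO, 1/4 OO.
Crossing each possibility with the father AO and summing P(type A): 1/4·1 + 1/2·3/4 + 1/4·1/2 = 3/4.
Similarly for Rh via the mother's Rh distribution: P(Rh+) = 1.
Independent loci: 3/4 × 1 = 3/4.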